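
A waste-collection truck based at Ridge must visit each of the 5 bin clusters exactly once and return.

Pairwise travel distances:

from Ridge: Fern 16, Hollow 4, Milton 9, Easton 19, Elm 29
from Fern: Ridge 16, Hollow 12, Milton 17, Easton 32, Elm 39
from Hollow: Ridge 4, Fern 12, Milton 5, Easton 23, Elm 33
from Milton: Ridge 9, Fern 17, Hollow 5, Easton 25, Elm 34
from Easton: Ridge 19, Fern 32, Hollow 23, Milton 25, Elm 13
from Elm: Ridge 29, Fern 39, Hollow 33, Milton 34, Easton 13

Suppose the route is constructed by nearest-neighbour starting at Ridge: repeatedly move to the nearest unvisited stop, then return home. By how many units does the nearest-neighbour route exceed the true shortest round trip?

The nearest-neighbour route is 3 longer than optimal.

From Ridge: Hollow=4, Milton=9, Fern=16, Easton=19, Elm=29 → choose Hollow (4).
From Hollow: Milton=5, Fern=12, Easton=23, Elm=33 → choose Milton (5).
From Milton: Fern=17, Easton=25, Elm=34 → choose Fern (17).
From Fern: Easton=32, Elm=39 → choose Easton (32).
From Easton: Elm=13 → choose Elm (13).
NN route Ridge → Hollow → Milton → Fern → Easton → Elm → Ridge costs 100.
Optimal: Ridge → Hollow → Milton → Fern → Elm → Easton → Ridge costs 97 (by enumerating all 60 distinct tours).
Excess = 100 − 97 = 3.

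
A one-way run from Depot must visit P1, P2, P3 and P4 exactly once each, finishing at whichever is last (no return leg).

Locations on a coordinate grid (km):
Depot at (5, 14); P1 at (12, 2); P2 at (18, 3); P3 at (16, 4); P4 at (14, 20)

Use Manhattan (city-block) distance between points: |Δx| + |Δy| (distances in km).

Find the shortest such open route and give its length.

43 km — the minimum one-way total.

There are 4! = 24 possible orderings.
Depot - P1 - P2 - P3 - P4: 19+7+3+18 = 47
Depot - P1 - P2 - P4 - P3: 19+7+21+18 = 65
Depot - P1 - P3 - P2 - P4: 19+6+3+21 = 49
Depot - P1 - P3 - P4 - P2: 19+6+18+21 = 64
Depot - P1 - P4 - P2 - P3: 19+20+21+3 = 63
Depot - P1 - P4 - P3 - P2: 19+20+18+3 = 60
Depot - P2 - P1 - P3 - P4: 24+7+6+18 = 55
Depot - P2 - P1 - P4 - P3: 24+7+20+18 = 69
Depot - P2 - P3 - P1 - P4: 24+3+6+20 = 53
Depot - P2 - P3 - P4 - P1: 24+3+18+20 = 65
Depot - P2 - P4 - P1 - P3: 24+21+20+6 = 71
Depot - P2 - P4 - P3 - P1: 24+21+18+6 = 69
Depot - P3 - P1 - P2 - P4: 21+6+7+21 = 55
Depot - P3 - P1 - P4 - P2: 21+6+20+21 = 68
… (10 more)
Depot - P4 - P3 - P2 - P1: 15+18+3+7 = 43  ← best
The minimum is 43.
One shortest path: Depot → P4 → P3 → P2 → P1.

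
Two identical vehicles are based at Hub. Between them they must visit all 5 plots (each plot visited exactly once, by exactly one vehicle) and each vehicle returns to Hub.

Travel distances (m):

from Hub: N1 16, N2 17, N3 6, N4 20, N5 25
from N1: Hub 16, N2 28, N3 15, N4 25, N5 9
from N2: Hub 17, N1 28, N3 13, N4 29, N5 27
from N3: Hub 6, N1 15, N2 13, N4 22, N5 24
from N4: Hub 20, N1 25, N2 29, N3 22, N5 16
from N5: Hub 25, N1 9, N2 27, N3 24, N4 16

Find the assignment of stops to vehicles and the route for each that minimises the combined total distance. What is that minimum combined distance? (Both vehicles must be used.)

Minimum combined distance: 97 m.

Try each way of splitting the stops between the two vehicles (each non-empty) and, for each split, find the best tour for each vehicle:
  {N1} + {N2, N3, N4, N5}: 32 + 82 = 114
  {N2} + {N1, N3, N4, N5}: 34 + 66 = 100
  {N1, N2} + {N3, N4, N5}: 61 + 66 = 127
  {N3} + {N1, N2, N4, N5}: 12 + 87 = 99
  {N1, N3} + {N2, N4, N5}: 37 + 80 = 117
  {N2, N3} + {N1, N4, N5}: 36 + 61 = 97
  … (15 splits in total)
Best: vehicle 1 Hub → N2 → N3 → Hub = 36; vehicle 2 Hub → N1 → N5 → N4 → Hub = 61; combined 97.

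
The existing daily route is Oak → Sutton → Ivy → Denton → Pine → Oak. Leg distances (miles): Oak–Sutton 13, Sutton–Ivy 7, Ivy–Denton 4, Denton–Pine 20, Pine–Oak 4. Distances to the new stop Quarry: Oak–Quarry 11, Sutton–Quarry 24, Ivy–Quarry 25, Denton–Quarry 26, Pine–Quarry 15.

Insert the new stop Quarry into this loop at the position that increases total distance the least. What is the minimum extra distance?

Insertion cost between consecutive stops i–j is d(i,Quarry) + d(Quarry,j) − d(i,j):
  between Oak and Sutton: 11 + 24 − 13 = 22
  between Sutton and Ivy: 24 + 25 − 7 = 42
  between Ivy and Denton: 25 + 26 − 4 = 47
  between Denton and Pine: 26 + 15 − 20 = 21
  between Pine and Oak: 15 + 11 − 4 = 22
Cheapest insertion is between Denton and Pine, adding 21.
New total = 48 + 21 = 69.

Adding 21 miles by placing Quarry on the Denton–Pine leg.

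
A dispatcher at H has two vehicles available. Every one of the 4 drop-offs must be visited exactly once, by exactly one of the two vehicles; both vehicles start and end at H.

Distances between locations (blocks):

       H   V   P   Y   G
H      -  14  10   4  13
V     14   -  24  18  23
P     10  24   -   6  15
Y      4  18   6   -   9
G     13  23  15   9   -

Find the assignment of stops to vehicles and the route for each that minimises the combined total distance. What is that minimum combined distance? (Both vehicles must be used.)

There are 2^3 − 1 = 7 ways to divide the 4 stops into two non-empty groups. For each, the best each vehicle can do is its own shortest tour through its group:
  {V} + {P, Y, G}: 28 + 38 = 66
  {P} + {V, Y, G}: 20 + 50 = 70
  {V, P} + {Y, G}: 48 + 26 = 74
  {Y} + {V, P, G}: 8 + 62 = 70
  {V, Y} + {P, G}: 36 + 38 = 74
  {P, Y} + {V, G}: 20 + 50 = 70
  … (7 splits in total)
Best: vehicle 1 H → V → H = 28; vehicle 2 H → P → Y → G → H = 38; combined 66.

Minimum combined distance: 66 blocks.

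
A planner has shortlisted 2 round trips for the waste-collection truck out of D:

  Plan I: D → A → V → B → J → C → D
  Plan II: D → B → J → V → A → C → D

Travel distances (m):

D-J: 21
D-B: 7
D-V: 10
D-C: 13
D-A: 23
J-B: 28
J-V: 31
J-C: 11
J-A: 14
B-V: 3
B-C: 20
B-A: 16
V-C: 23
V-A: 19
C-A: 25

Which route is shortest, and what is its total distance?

97 m — Plan I is the shortest.

Plan I: 23 + 19 + 3 + 28 + 11 + 13 = 97
Plan II: 7 + 28 + 31 + 19 + 25 + 13 = 123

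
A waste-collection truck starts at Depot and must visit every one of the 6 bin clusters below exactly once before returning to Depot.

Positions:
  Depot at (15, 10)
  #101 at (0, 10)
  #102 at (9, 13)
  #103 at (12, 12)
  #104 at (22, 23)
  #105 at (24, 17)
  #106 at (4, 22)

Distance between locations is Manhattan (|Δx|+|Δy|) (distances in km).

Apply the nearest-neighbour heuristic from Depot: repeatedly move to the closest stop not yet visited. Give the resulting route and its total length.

From Depot: distances to unvisited — #103=5, #102=9, #101=15, #105=16, #104=20, #106=23. Nearest is #103 (5).
From #103: distances to unvisited — #102=4, #101=14, #105=17, #106=18, #104=21. Nearest is #102 (4).
From #102: distances to unvisited — #101=12, #106=14, #105=19, #104=23. Nearest is #101 (12).
From #101: distances to unvisited — #106=16, #105=31, #104=35. Nearest is #106 (16).
From #106: distances to unvisited — #104=19, #105=25. Nearest is #104 (19).
From #104: distances to unvisited — #105=8. Nearest is #105 (8).
Return #105→Depot: 16.
Total = 5 + 4 + 12 + 16 + 19 + 8 + 16 = 80.

80 km along Depot → #103 → #102 → #101 → #106 → #104 → #105 → Depot.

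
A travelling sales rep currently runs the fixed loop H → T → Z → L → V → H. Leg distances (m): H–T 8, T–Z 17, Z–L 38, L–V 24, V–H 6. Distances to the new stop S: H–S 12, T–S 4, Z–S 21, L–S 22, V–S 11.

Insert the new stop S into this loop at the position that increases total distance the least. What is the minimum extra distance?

Insertion cost between consecutive stops i–j is d(i,S) + d(S,j) − d(i,j):
  between H and T: 12 + 4 − 8 = 8
  between T and Z: 4 + 21 − 17 = 8
  between Z and L: 21 + 22 − 38 = 5
  between L and V: 22 + 11 − 24 = 9
  between V and H: 11 + 12 − 6 = 17
Cheapest insertion is between Z and L, adding 5.
New total = 93 + 5 = 98.

+5 m — insert S between Z and L.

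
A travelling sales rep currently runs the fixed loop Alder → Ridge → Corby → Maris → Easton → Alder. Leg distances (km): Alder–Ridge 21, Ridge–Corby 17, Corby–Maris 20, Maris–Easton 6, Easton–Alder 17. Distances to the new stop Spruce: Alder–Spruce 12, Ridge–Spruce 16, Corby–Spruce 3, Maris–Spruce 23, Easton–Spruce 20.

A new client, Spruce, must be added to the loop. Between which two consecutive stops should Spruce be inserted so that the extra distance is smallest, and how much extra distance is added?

Adding 2 km by placing Spruce on the Ridge–Corby leg.

Insertion cost between consecutive stops i–j is d(i,Spruce) + d(Spruce,j) − d(i,j):
  between Alder and Ridge: 12 + 16 − 21 = 7
  between Ridge and Corby: 16 + 3 − 17 = 2
  between Corby and Maris: 3 + 23 − 20 = 6
  between Maris and Easton: 23 + 20 − 6 = 37
  between Easton and Alder: 20 + 12 − 17 = 15
Cheapest insertion is between Ridge and Corby, adding 2.
New total = 81 + 2 = 83.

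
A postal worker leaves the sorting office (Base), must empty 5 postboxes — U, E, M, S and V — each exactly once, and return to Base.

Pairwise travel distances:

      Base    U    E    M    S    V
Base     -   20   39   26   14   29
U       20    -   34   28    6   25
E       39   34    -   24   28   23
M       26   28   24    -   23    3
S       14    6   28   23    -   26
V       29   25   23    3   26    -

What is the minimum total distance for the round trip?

Minimum total distance: 106.

With 5 stops there are 5!/2 = 60 distinct round trips (a route and its reverse cost the same).
Base → U → E → M → S → V → Base: 20+34+24+23+26+29 = 156
Base → U → E → M → V → S → Base: 20+34+24+3+26+14 = 121
Base → U → E → S → M → V → Base: 20+34+28+23+3+29 = 137
Base → U → E → S → V → M → Base: 20+34+28+26+3+26 = 137
Base → U → E → V → M → S → Base: 20+34+23+3+23+14 = 117
Base → U → E → V → S → M → Base: 20+34+23+26+23+26 = 152
Base → U → M → E → S → V → Base: 20+28+24+28+26+29 = 155
Base → U → M → E → V → S → Base: 20+28+24+23+26+14 = 135
Base → U → M → S → E → V → Base: 20+28+23+28+23+29 = 151
Base → U → M → S → V → E → Base: 20+28+23+26+23+39 = 159
Base → U → M → V → E → S → Base: 20+28+3+23+28+14 = 116
Base → U → M → V → S → E → Base: 20+28+3+26+28+39 = 144
Base → U → S → E → M → V → Base: 20+6+28+24+3+29 = 110
Base → U → S → E → V → M → Base: 20+6+28+23+3+26 = 106
… (46 more)
The minimum is 106.
One optimal route: Base → U → S → E → V → M → Base (or its reverse).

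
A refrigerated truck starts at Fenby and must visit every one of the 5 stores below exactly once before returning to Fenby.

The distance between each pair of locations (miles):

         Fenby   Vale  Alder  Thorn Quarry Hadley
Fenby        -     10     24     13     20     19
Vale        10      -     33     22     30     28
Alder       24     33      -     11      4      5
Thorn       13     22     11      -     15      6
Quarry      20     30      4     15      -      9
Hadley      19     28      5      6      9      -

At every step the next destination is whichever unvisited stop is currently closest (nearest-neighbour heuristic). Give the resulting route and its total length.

Fenby → [Vale:10 / Thorn:13 / Hadley:19 / Quarry:20 / Alder:24] → Vale (10)
Vale → [Thorn:22 / Hadley:28 / Quarry:30 / Alder:33] → Thorn (22)
Thorn → [Hadley:6 / Alder:11 / Quarry:15] → Hadley (6)
Hadley → [Alder:5 / Quarry:9] → Alder (5)
Alder → [Quarry:4] → Quarry (4)
Return Quarry→Fenby: 20.
Total = 10 + 22 + 6 + 5 + 4 + 20 = 67.

Nearest-neighbour total = 67 miles; route Fenby → Vale → Thorn → Hadley → Alder → Quarry → Fenby.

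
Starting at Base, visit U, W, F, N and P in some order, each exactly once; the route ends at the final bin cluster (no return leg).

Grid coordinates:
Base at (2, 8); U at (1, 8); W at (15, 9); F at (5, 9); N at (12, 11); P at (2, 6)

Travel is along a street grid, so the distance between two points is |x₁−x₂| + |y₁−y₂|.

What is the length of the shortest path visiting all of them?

There are 5! = 120 possible orderings.
Base → U → W → F → N → P: 1+15+10+9+15 = 50
Base → U → W → F → P → N: 1+15+10+6+15 = 47
Base → U → W → N → F → P: 1+15+5+9+6 = 36
Base → U → W → N → P → F: 1+15+5+15+6 = 42
Base → U → W → P → F → N: 1+15+16+6+9 = 47
Base → U → W → P → N → F: 1+15+16+15+9 = 56
Base → U → F → W → N → P: 1+5+10+5+15 = 36
Base → U → F → W → P → N: 1+5+10+16+15 = 47
Base → U → F → N → W → P: 1+5+9+5+16 = 36
Base → U → F → N → P → W: 1+5+9+15+16 = 46
Base → U → F → P → W → N: 1+5+6+16+5 = 33
Base → U → F → P → N → W: 1+5+6+15+5 = 32
Base → U → N → W → F → P: 1+14+5+10+6 = 36
Base → U → N → W → P → F: 1+14+5+16+6 = 42
… (106 more)
Base → U → P → F → N → W: 1+3+6+9+5 = 24  ← best
The minimum is 24.
One shortest path: Base → U → P → F → N → W.

Shortest open route: 24.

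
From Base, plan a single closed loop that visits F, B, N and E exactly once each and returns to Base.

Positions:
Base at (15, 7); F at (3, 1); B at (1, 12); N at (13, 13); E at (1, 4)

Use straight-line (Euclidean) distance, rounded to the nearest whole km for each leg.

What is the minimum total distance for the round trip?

Base-F-B-N-E-Base: 13+11+12+15+14 = 65
Base-F-B-E-N-Base: 13+11+8+15+6 = 53
Base-F-N-B-E-Base: 13+16+12+8+14 = 63
Base-F-N-E-B-Base: 13+16+15+8+15 = 67
Base-F-E-B-N-Base: 13+4+8+12+6 = 43
Base-F-E-N-B-Base: 13+4+15+12+15 = 59
Base-B-F-N-E-Base: 15+11+16+15+14 = 71
Base-B-F-E-N-Base: 15+11+4+15+6 = 51
Base-B-N-F-E-Base: 15+12+16+4+14 = 61
Base-B-E-F-N-Base: 15+8+4+16+6 = 49
Base-N-F-B-E-Base: 6+16+11+8+14 = 55
Base-N-B-F-E-Base: 6+12+11+4+14 = 47
The minimum is 43.
One optimal route: Base → F → E → B → N → Base (or its reverse).

Minimum total distance: 43 km.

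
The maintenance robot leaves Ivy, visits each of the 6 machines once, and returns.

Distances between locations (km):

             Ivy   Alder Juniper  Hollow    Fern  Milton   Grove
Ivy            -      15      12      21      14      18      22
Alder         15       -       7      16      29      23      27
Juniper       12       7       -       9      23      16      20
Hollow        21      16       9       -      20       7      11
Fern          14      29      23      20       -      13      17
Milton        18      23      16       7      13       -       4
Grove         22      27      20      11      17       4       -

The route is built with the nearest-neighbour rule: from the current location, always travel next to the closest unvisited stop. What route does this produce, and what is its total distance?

From Ivy: distances to unvisited — Juniper=12, Fern=14, Alder=15, Milton=18, Hollow=21, Grove=22. Nearest is Juniper (12).
From Juniper: distances to unvisited — Alder=7, Hollow=9, Milton=16, Grove=20, Fern=23. Nearest is Alder (7).
From Alder: distances to unvisited — Hollow=16, Milton=23, Grove=27, Fern=29. Nearest is Hollow (16).
From Hollow: distances to unvisited — Milton=7, Grove=11, Fern=20. Nearest is Milton (7).
From Milton: distances to unvisited — Grove=4, Fern=13. Nearest is Grove (4).
From Grove: distances to unvisited — Fern=17. Nearest is Fern (17).
Return Fern→Ivy: 14.
Total = 12 + 7 + 16 + 7 + 4 + 17 + 14 = 77.

Total distance 77 km via the nearest-neighbour route Ivy → Juniper → Alder → Hollow → Milton → Grove → Fern → Ivy.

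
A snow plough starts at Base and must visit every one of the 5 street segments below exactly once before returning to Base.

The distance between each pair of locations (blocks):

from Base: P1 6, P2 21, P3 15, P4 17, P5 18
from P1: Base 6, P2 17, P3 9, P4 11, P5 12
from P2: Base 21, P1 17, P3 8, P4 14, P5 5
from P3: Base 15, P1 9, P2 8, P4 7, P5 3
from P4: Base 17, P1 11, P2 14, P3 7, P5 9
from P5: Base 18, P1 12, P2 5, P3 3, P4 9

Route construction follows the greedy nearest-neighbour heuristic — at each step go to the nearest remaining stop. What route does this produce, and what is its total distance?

Total distance 54 blocks via the nearest-neighbour route Base → P1 → P3 → P5 → P2 → P4 → Base.

Base → [P1:6 / P3:15 / P4:17 / P5:18 / P2:21] → P1 (6)
P1 → [P3:9 / P4:11 / P5:12 / P2:17] → P3 (9)
P3 → [P5:3 / P4:7 / P2:8] → P5 (3)
P5 → [P2:5 / P4:9] → P2 (5)
P2 → [P4:14] → P4 (14)
Return P4→Base: 17.
Total = 6 + 9 + 3 + 5 + 14 + 17 = 54.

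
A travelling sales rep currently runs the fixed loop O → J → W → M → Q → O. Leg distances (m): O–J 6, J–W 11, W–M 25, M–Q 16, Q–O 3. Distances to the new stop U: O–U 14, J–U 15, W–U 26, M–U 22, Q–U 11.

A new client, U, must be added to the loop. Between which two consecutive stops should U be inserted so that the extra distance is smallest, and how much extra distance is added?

Insertion cost between consecutive stops i–j is d(i,U) + d(U,j) − d(i,j):
  between O and J: 14 + 15 − 6 = 23
  between J and W: 15 + 26 − 11 = 30
  between W and M: 26 + 22 − 25 = 23
  between M and Q: 22 + 11 − 16 = 17
  between Q and O: 11 + 14 − 3 = 22
Cheapest insertion is between M and Q, adding 17.
New total = 61 + 17 = 78.

Minimum extra distance: 17 m, inserting U between M and Q.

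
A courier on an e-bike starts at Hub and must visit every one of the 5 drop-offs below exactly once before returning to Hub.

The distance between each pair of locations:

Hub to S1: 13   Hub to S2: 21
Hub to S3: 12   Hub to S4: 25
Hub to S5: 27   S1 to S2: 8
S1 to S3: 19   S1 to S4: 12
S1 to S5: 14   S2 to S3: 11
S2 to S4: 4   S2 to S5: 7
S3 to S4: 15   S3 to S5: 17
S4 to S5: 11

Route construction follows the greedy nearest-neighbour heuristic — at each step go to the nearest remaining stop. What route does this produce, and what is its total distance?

Hub → [S3:12 / S1:13 / S2:21 / S4:25 / S5:27] → S3 (12)
S3 → [S2:11 / S4:15 / S5:17 / S1:19] → S2 (11)
S2 → [S4:4 / S5:7 / S1:8] → S4 (4)
S4 → [S5:11 / S1:12] → S5 (11)
S5 → [S1:14] → S1 (14)
Return S1→Hub: 13.
Total = 12 + 11 + 4 + 11 + 14 + 13 = 65.

Nearest-neighbour total = 65; route Hub → S3 → S2 → S4 → S5 → S1 → Hub.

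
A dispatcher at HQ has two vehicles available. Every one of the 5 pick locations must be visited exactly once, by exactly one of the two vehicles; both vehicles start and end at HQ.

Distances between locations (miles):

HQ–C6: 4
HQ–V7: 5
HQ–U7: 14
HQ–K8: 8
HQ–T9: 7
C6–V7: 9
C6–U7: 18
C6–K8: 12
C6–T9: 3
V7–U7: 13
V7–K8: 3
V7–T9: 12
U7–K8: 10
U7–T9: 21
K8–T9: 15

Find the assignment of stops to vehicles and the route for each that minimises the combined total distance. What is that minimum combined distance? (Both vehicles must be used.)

Minimum combined distance: 46 miles.

There are 2^4 − 1 = 15 ways to divide the 5 stops into two non-empty groups. For each, the best each vehicle can do is its own shortest tour through its group:
  {C6} + {V7, U7, K8, T9}: 8 + 46 = 54
  {V7} + {C6, U7, K8, T9}: 10 + 46 = 56
  {C6, V7} + {U7, K8, T9}: 18 + 46 = 64
  {U7} + {C6, V7, K8, T9}: 28 + 30 = 58
  {C6, U7} + {V7, K8, T9}: 36 + 30 = 66
  {V7, U7} + {C6, K8, T9}: 32 + 30 = 62
  … (15 splits in total)
  {V7, U7, K8} + {C6, T9}: 32 + 14 = 46  ← best
Best: vehicle 1 HQ → V7 → K8 → U7 → HQ = 32; vehicle 2 HQ → C6 → T9 → HQ = 14; combined 46.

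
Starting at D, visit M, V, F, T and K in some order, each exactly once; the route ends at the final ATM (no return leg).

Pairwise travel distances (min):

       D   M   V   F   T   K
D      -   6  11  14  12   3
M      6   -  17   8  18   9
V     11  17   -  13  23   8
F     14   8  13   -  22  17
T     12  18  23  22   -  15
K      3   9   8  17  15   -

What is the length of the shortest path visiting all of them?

There are 5! = 120 possible orderings.
D → M → V → F → T → K: 6+17+13+22+15 = 73
D → M → V → F → K → T: 6+17+13+17+15 = 68
D → M → V → T → F → K: 6+17+23+22+17 = 85
D → M → V → T → K → F: 6+17+23+15+17 = 78
D → M → V → K → F → T: 6+17+8+17+22 = 70
D → M → V → K → T → F: 6+17+8+15+22 = 68
D → M → F → V → T → K: 6+8+13+23+15 = 65
D → M → F → V → K → T: 6+8+13+8+15 = 50
D → M → F → T → V → K: 6+8+22+23+8 = 67
D → M → F → T → K → V: 6+8+22+15+8 = 59
D → M → F → K → V → T: 6+8+17+8+23 = 62
D → M → F → K → T → V: 6+8+17+15+23 = 69
D → M → T → V → F → K: 6+18+23+13+17 = 77
D → M → T → V → K → F: 6+18+23+8+17 = 72
… (106 more)
The minimum is 50.
One shortest path: D → M → F → V → K → T.

50 min — the minimum one-way total.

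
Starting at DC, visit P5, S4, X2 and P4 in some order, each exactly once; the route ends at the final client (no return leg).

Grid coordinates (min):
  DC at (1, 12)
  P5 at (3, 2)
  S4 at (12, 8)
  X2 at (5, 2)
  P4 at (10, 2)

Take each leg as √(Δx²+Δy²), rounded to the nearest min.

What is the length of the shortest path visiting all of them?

Minimum one-way distance = 23 min.

There are 4! = 24 possible orderings.
DC → P5 → S4 → X2 → P4: 10+11+9+5 = 35
DC → P5 → S4 → P4 → X2: 10+11+6+5 = 32
DC → P5 → X2 → S4 → P4: 10+2+9+6 = 27
DC → P5 → X2 → P4 → S4: 10+2+5+6 = 23
DC → P5 → P4 → S4 → X2: 10+7+6+9 = 32
DC → P5 → P4 → X2 → S4: 10+7+5+9 = 31
DC → S4 → P5 → X2 → P4: 12+11+2+5 = 30
DC → S4 → P5 → P4 → X2: 12+11+7+5 = 35
DC → S4 → X2 → P5 → P4: 12+9+2+7 = 30
DC → S4 → X2 → P4 → P5: 12+9+5+7 = 33
DC → S4 → P4 → P5 → X2: 12+6+7+2 = 27
DC → S4 → P4 → X2 → P5: 12+6+5+2 = 25
DC → X2 → P5 → S4 → P4: 11+2+11+6 = 30
DC → X2 → P5 → P4 → S4: 11+2+7+6 = 26
… (10 more)
The minimum is 23.
One shortest path: DC → P5 → X2 → P4 → S4.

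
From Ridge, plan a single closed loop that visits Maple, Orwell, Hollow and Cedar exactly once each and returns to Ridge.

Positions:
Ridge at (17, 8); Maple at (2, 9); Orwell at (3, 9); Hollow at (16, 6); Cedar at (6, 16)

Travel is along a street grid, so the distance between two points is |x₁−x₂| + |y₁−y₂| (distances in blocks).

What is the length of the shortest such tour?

Shortest round trip = 50 blocks.

With 4 stops there are 4!/2 = 12 distinct round trips (a route and its reverse cost the same).
Ridge→Maple→Orwell→Hollow→Cedar→Ridge: 16+1+16+20+19 = 72
Ridge→Maple→Orwell→Cedar→Hollow→Ridge: 16+1+10+20+3 = 50
Ridge→Maple→Hollow→Orwell→Cedar→Ridge: 16+17+16+10+19 = 78
Ridge→Maple→Hollow→Cedar→Orwell→Ridge: 16+17+20+10+15 = 78
Ridge→Maple→Cedar→Orwell→Hollow→Ridge: 16+11+10+16+3 = 56
Ridge→Maple→Cedar→Hollow→Orwell→Ridge: 16+11+20+16+15 = 78
Ridge→Orwell→Maple→Hollow→Cedar→Ridge: 15+1+17+20+19 = 72
Ridge→Orwell→Maple→Cedar→Hollow→Ridge: 15+1+11+20+3 = 50
Ridge→Orwell→Hollow→Maple→Cedar→Ridge: 15+16+17+11+19 = 78
Ridge→Orwell→Cedar→Maple→Hollow→Ridge: 15+10+11+17+3 = 56
Ridge→Hollow→Maple→Orwell→Cedar→Ridge: 3+17+1+10+19 = 50
Ridge→Hollow→Orwell→Maple→Cedar→Ridge: 3+16+1+11+19 = 50
The minimum is 50.
One optimal route: Ridge → Maple → Orwell → Cedar → Hollow → Ridge (or its reverse).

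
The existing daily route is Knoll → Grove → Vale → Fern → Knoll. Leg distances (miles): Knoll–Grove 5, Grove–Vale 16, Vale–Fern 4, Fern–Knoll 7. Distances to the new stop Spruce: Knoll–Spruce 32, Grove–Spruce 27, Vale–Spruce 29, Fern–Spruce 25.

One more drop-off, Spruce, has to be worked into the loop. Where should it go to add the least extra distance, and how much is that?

Insertion cost between consecutive stops i–j is d(i,Spruce) + d(Spruce,j) − d(i,j):
  between Knoll and Grove: 32 + 27 − 5 = 54
  between Grove and Vale: 27 + 29 − 16 = 40
  between Vale and Fern: 29 + 25 − 4 = 50
  between Fern and Knoll: 25 + 32 − 7 = 50
Cheapest insertion is between Grove and Vale, adding 40.
New total = 32 + 40 = 72.

Minimum extra distance: 40 miles, inserting Spruce between Grove and Vale.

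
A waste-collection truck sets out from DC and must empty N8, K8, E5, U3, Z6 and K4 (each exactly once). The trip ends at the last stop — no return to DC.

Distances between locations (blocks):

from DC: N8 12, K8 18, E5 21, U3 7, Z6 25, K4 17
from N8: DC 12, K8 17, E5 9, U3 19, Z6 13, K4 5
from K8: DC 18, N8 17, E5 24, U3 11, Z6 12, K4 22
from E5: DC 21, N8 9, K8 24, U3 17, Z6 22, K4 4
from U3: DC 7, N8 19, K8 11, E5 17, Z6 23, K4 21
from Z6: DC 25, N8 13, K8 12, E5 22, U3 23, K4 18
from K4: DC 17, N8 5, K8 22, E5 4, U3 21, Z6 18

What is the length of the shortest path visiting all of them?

Minimum one-way distance = 52 blocks.

There are 6! = 720 possible orderings.
DC→N8→K8→E5→U3→Z6→K4: 12+17+24+17+23+18 = 111
DC→N8→K8→E5→U3→K4→Z6: 12+17+24+17+21+18 = 109
DC→N8→K8→E5→Z6→U3→K4: 12+17+24+22+23+21 = 119
DC→N8→K8→E5→Z6→K4→U3: 12+17+24+22+18+21 = 114
DC→N8→K8→E5→K4→U3→Z6: 12+17+24+4+21+23 = 101
DC→N8→K8→E5→K4→Z6→U3: 12+17+24+4+18+23 = 98
DC→N8→K8→U3→E5→Z6→K4: 12+17+11+17+22+18 = 97
DC→N8→K8→U3→E5→K4→Z6: 12+17+11+17+4+18 = 79
… (712 more)
DC→U3→K8→Z6→N8→K4→E5: 7+11+12+13+5+4 = 52  ← best
The minimum is 52.
One shortest path: DC → U3 → K8 → Z6 → N8 → K4 → E5.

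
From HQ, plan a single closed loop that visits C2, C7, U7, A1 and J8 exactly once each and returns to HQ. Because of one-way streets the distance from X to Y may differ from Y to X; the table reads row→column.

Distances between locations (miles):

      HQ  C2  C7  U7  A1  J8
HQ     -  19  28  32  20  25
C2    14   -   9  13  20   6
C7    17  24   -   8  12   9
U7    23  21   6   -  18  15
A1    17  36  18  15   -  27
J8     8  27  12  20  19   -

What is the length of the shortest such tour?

77 miles — the shortest possible round trip.

HQ-C2-C7-U7-A1-J8-HQ: 19+9+8+18+27+8 = 89
HQ-C2-C7-U7-J8-A1-HQ: 19+9+8+15+19+17 = 87
HQ-C2-C7-A1-U7-J8-HQ: 19+9+12+15+15+8 = 78
HQ-C2-C7-A1-J8-U7-HQ: 19+9+12+27+20+23 = 110
HQ-C2-C7-J8-U7-A1-HQ: 19+9+9+20+18+17 = 92
HQ-C2-C7-J8-A1-U7-HQ: 19+9+9+19+15+23 = 94
HQ-C2-U7-C7-A1-J8-HQ: 19+13+6+12+27+8 = 85
HQ-C2-U7-C7-J8-A1-HQ: 19+13+6+9+19+17 = 83
HQ-C2-U7-A1-C7-J8-HQ: 19+13+18+18+9+8 = 85
HQ-C2-U7-A1-J8-C7-HQ: 19+13+18+27+12+17 = 106
HQ-C2-U7-J8-C7-A1-HQ: 19+13+15+12+12+17 = 88
HQ-C2-U7-J8-A1-C7-HQ: 19+13+15+19+18+17 = 101
HQ-C2-A1-C7-U7-J8-HQ: 19+20+18+8+15+8 = 88
HQ-C2-A1-C7-J8-U7-HQ: 19+20+18+9+20+23 = 109
… (106 more)
HQ-C2-A1-U7-C7-J8-HQ: 19+20+15+6+9+8 = 77  ← best
The minimum is 77.
One optimal route: HQ → C2 → A1 → U7 → C7 → J8 → HQ.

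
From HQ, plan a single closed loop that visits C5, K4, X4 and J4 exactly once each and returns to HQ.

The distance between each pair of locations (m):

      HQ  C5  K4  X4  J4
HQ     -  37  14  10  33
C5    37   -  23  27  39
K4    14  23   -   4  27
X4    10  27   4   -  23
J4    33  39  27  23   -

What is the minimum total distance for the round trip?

Shortest round trip = 109 m.

There are 12 distinct closed tours to check (reversals are equivalent).
HQ-C5-K4-X4-J4-HQ: 37+23+4+23+33 = 120
HQ-C5-K4-J4-X4-HQ: 37+23+27+23+10 = 120
HQ-C5-X4-K4-J4-HQ: 37+27+4+27+33 = 128
HQ-C5-X4-J4-K4-HQ: 37+27+23+27+14 = 128
HQ-C5-J4-K4-X4-HQ: 37+39+27+4+10 = 117
HQ-C5-J4-X4-K4-HQ: 37+39+23+4+14 = 117
HQ-K4-C5-X4-J4-HQ: 14+23+27+23+33 = 120
HQ-K4-C5-J4-X4-HQ: 14+23+39+23+10 = 109
HQ-K4-X4-C5-J4-HQ: 14+4+27+39+33 = 117
HQ-K4-J4-C5-X4-HQ: 14+27+39+27+10 = 117
HQ-X4-C5-K4-J4-HQ: 10+27+23+27+33 = 120
HQ-X4-K4-C5-J4-HQ: 10+4+23+39+33 = 109
The minimum is 109.
One optimal route: HQ → K4 → C5 → J4 → X4 → HQ (or its reverse).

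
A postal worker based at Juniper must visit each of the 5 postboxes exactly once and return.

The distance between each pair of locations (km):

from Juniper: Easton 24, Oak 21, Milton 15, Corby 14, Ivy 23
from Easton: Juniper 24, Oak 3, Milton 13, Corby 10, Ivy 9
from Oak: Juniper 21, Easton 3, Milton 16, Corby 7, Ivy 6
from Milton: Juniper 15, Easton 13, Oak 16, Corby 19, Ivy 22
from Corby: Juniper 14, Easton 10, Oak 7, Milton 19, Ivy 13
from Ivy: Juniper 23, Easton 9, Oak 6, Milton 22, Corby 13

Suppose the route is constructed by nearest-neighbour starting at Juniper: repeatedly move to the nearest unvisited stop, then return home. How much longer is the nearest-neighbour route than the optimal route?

6 km longer than the optimal tour.

Juniper: Corby=14, Milton=15, Oak=21, Ivy=23, Easton=24 ⇒ Corby
Corby: Oak=7, Easton=10, Ivy=13, Milton=19 ⇒ Oak
Oak: Easton=3, Ivy=6, Milton=16 ⇒ Easton
Easton: Ivy=9, Milton=13 ⇒ Ivy
Ivy: Milton=22 ⇒ Milton
NN route Juniper → Corby → Oak → Easton → Ivy → Milton → Juniper costs 70.
Optimal: Juniper → Milton → Easton → Oak → Ivy → Corby → Juniper costs 64 (by enumerating all 60 distinct tours).
Excess = 70 − 64 = 6.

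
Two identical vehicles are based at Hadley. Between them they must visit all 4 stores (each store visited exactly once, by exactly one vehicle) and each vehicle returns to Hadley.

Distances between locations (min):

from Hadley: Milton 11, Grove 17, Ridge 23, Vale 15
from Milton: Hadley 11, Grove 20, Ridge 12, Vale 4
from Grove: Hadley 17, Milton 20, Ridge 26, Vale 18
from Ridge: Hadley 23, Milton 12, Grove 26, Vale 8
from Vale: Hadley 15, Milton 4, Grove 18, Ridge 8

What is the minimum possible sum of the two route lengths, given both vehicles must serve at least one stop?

There are 2^3 − 1 = 7 ways to divide the 4 stops into two non-empty groups. For each, the best each vehicle can do is its own shortest tour through its group:
  {Milton} + {Grove, Ridge, Vale}: 22 + 66 = 88
  {Grove} + {Milton, Ridge, Vale}: 34 + 46 = 80
  {Milton, Grove} + {Ridge, Vale}: 48 + 46 = 94
  {Ridge} + {Milton, Grove, Vale}: 46 + 50 = 96
  {Milton, Ridge} + {Grove, Vale}: 46 + 50 = 96
  {Grove, Ridge} + {Milton, Vale}: 66 + 30 = 96
  … (7 splits in total)
Best: vehicle 1 Hadley → Grove → Hadley = 34; vehicle 2 Hadley → Milton → Ridge → Vale → Hadley = 46; combined 80.

80 min — the smallest possible combined total.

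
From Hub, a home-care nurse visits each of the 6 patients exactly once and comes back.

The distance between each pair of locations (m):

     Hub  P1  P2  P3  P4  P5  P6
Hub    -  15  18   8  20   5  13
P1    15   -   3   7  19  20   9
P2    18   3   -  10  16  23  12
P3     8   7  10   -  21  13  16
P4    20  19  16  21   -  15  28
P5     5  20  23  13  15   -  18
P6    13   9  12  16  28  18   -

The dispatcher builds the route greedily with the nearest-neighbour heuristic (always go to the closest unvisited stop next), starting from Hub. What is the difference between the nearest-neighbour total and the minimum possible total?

Excess over optimum: 16 m.

Hub: P5=5, P3=8, P6=13, P1=15, P2=18, P4=20 ⇒ P5
P5: P3=13, P4=15, P6=18, P1=20, P2=23 ⇒ P3
P3: P1=7, P2=10, P6=16, P4=21 ⇒ P1
P1: P2=3, P6=9, P4=19 ⇒ P2
P2: P6=12, P4=16 ⇒ P6
P6: P4=28 ⇒ P4
NN route Hub → P5 → P3 → P1 → P2 → P6 → P4 → Hub costs 88.
Optimal: Hub → P3 → P1 → P6 → P2 → P4 → P5 → Hub costs 72 (by enumerating all 360 distinct tours).
Excess = 88 − 72 = 16.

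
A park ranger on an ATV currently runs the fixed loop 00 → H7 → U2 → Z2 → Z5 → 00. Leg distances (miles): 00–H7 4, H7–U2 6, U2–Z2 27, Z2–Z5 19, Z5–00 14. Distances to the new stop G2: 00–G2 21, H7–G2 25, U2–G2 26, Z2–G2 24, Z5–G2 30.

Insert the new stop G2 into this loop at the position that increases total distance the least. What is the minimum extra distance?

Minimum extra distance: 23 miles, inserting G2 between U2 and Z2.

Insertion cost between consecutive stops i–j is d(i,G2) + d(G2,j) − d(i,j):
  between 00 and H7: 21 + 25 − 4 = 42
  between H7 and U2: 25 + 26 − 6 = 45
  between U2 and Z2: 26 + 24 − 27 = 23
  between Z2 and Z5: 24 + 30 − 19 = 35
  between Z5 and 00: 30 + 21 − 14 = 37
Cheapest insertion is between U2 and Z2, adding 23.
New total = 70 + 23 = 93.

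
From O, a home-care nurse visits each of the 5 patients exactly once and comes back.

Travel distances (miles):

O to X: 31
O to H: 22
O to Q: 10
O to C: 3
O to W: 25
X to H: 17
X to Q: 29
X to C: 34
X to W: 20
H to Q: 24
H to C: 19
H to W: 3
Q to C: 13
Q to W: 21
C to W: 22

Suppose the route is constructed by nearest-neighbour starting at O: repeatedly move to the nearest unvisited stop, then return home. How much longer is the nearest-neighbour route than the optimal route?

O: C=3, Q=10, H=22, W=25, X=31 ⇒ C
C: Q=13, H=19, W=22, X=34 ⇒ Q
Q: W=21, H=24, X=29 ⇒ W
W: H=3, X=20 ⇒ H
H: X=17 ⇒ X
NN route O → C → Q → W → H → X → O costs 88.
Optimal: O → Q → X → H → W → C → O costs 84 (by enumerating all 60 distinct tours).
Excess = 88 − 84 = 4.

4 miles longer than the optimal tour.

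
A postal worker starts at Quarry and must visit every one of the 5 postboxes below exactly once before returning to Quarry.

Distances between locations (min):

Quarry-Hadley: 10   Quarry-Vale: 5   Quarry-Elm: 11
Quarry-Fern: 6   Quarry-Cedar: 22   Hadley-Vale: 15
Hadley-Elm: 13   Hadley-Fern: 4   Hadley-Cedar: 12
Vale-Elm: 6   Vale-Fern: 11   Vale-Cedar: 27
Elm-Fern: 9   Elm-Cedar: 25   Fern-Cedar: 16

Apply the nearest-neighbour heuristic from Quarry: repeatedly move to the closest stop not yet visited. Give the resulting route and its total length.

Total distance 58 min via the nearest-neighbour route Quarry → Vale → Elm → Fern → Hadley → Cedar → Quarry.

At Quarry the remaining stops are Vale 5, Fern 6, Hadley 10, Elm 11, Cedar 22; go to Vale.
At Vale the remaining stops are Elm 6, Fern 11, Hadley 15, Cedar 27; go to Elm.
At Elm the remaining stops are Fern 9, Hadley 13, Cedar 25; go to Fern.
At Fern the remaining stops are Hadley 4, Cedar 16; go to Hadley.
At Hadley the remaining stops are Cedar 12; go to Cedar.
Return Cedar→Quarry: 22.
Total = 5 + 6 + 9 + 4 + 12 + 22 = 58.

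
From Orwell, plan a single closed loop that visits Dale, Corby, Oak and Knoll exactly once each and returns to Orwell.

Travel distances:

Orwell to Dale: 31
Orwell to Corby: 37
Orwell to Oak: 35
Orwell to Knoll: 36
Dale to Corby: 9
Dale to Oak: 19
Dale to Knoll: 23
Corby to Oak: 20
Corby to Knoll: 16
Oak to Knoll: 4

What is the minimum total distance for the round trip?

95 — the shortest possible round trip.

Orwell - Dale - Corby - Oak - Knoll - Orwell: 31+9+20+4+36 = 100
Orwell - Dale - Corby - Knoll - Oak - Orwell: 31+9+16+4+35 = 95
Orwell - Dale - Oak - Corby - Knoll - Orwell: 31+19+20+16+36 = 122
Orwell - Dale - Oak - Knoll - Corby - Orwell: 31+19+4+16+37 = 107
Orwell - Dale - Knoll - Corby - Oak - Orwell: 31+23+16+20+35 = 125
Orwell - Dale - Knoll - Oak - Corby - Orwell: 31+23+4+20+37 = 115
Orwell - Corby - Dale - Oak - Knoll - Orwell: 37+9+19+4+36 = 105
Orwell - Corby - Dale - Knoll - Oak - Orwell: 37+9+23+4+35 = 108
Orwell - Corby - Oak - Dale - Knoll - Orwell: 37+20+19+23+36 = 135
Orwell - Corby - Knoll - Dale - Oak - Orwell: 37+16+23+19+35 = 130
Orwell - Oak - Dale - Corby - Knoll - Orwell: 35+19+9+16+36 = 115
Orwell - Oak - Corby - Dale - Knoll - Orwell: 35+20+9+23+36 = 123
The minimum is 95.
One optimal route: Orwell → Dale → Corby → Knoll → Oak → Orwell (or its reverse).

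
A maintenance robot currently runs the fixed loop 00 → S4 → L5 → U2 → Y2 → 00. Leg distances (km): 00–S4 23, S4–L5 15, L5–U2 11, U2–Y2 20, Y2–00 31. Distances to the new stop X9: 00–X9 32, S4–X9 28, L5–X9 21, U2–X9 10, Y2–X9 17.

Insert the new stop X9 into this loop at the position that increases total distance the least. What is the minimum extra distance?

Adding 7 km by placing X9 on the U2–Y2 leg.

Insertion cost between consecutive stops i–j is d(i,X9) + d(X9,j) − d(i,j):
  between 00 and S4: 32 + 28 − 23 = 37
  between S4 and L5: 28 + 21 − 15 = 34
  between L5 and U2: 21 + 10 − 11 = 20
  between U2 and Y2: 10 + 17 − 20 = 7
  between Y2 and 00: 17 + 32 − 31 = 18
Cheapest insertion is between U2 and Y2, adding 7.
New total = 100 + 7 = 107.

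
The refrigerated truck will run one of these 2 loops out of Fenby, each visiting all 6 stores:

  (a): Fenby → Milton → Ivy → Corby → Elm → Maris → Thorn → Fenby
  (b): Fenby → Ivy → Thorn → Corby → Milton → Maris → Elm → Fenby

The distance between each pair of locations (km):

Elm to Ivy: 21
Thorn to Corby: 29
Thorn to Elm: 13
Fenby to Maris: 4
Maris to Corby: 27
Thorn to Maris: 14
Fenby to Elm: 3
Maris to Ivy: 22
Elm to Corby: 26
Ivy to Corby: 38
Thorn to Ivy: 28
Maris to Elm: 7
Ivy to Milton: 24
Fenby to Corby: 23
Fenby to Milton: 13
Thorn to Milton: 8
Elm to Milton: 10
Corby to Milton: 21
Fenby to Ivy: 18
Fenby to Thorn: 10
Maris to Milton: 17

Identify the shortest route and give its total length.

(a): 13 + 24 + 38 + 26 + 7 + 14 + 10 = 132
(b): 18 + 28 + 29 + 21 + 17 + 7 + 3 = 123

Shortest is (b), total 123 km.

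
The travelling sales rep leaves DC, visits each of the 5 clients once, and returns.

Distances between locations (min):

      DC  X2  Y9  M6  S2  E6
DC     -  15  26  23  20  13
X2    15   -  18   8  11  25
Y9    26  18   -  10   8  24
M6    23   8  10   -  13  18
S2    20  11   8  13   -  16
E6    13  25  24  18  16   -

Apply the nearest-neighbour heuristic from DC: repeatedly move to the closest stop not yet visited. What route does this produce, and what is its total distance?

Total distance 70 min via the nearest-neighbour route DC → E6 → S2 → Y9 → M6 → X2 → DC.

From DC: distances to unvisited — E6=13, X2=15, S2=20, M6=23, Y9=26. Nearest is E6 (13).
From E6: distances to unvisited — S2=16, M6=18, Y9=24, X2=25. Nearest is S2 (16).
From S2: distances to unvisited — Y9=8, X2=11, M6=13. Nearest is Y9 (8).
From Y9: distances to unvisited — M6=10, X2=18. Nearest is M6 (10).
From M6: distances to unvisited — X2=8. Nearest is X2 (8).
Return X2→DC: 15.
Total = 13 + 16 + 8 + 10 + 8 + 15 = 70.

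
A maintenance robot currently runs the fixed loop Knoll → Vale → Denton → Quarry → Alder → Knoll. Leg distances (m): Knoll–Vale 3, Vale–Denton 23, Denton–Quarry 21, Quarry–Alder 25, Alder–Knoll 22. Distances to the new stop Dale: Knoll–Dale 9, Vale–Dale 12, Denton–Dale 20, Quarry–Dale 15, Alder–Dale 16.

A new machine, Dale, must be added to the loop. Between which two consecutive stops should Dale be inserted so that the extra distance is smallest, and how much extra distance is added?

Minimum extra distance: 3 m, inserting Dale between Alder and Knoll.

Insertion cost between consecutive stops i–j is d(i,Dale) + d(Dale,j) − d(i,j):
  between Knoll and Vale: 9 + 12 − 3 = 18
  between Vale and Denton: 12 + 20 − 23 = 9
  between Denton and Quarry: 20 + 15 − 21 = 14
  between Quarry and Alder: 15 + 16 − 25 = 6
  between Alder and Knoll: 16 + 9 − 22 = 3
Cheapest insertion is between Alder and Knoll, adding 3.
New total = 94 + 3 = 97.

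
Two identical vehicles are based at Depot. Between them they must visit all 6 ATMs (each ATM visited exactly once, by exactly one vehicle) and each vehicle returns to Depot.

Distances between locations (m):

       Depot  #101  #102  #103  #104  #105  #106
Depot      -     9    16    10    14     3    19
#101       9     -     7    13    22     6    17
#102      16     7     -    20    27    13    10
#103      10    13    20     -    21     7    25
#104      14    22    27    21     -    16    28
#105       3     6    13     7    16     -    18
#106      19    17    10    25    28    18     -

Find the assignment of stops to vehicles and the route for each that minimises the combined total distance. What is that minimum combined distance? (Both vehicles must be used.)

Check every non-empty split of the stops between the two vehicles; for each half take its own optimal tour:
  {#101} + {#102, #103, #104, #105, #106}: 18 + 82 = 100
  {#102} + {#101, #103, #104, #105, #106}: 32 + 82 = 114
  {#101, #102} + {#103, #104, #105, #106}: 32 + 77 = 109
  {#103} + {#101, #102, #104, #105, #106}: 20 + 68 = 88
  {#101, #103} + {#102, #104, #105, #106}: 32 + 68 = 100
  {#102, #103} + {#101, #104, #105, #106}: 46 + 68 = 114
  … (31 splits in total)
  {#104} + {#101, #102, #103, #105, #106}: 28 + 59 = 87  ← best
Best: vehicle 1 Depot → #104 → Depot = 28; vehicle 2 Depot → #103 → #105 → #101 → #102 → #106 → Depot = 59; combined 87.

87 m — the smallest possible combined total.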